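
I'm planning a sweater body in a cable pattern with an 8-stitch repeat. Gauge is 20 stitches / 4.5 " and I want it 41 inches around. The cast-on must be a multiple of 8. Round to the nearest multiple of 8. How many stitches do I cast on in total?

CO 184 sts.

20 / 4.5 = 4.444 sts per inch.
41 × 4.444 = 182.22 sts.
Nearest multiple of 8: 184.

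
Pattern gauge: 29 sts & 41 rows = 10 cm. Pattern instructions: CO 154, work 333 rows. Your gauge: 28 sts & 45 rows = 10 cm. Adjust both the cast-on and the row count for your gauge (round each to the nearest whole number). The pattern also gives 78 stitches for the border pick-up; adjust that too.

Stitches: 154 × 28/29 = 148.69 → 149.
Rows: 333 × 45/41 = 365.49 → 365.
border pick-up: 78 × 28/29 = 75.31 → 75.

Cast on 149 stitches; work 365 rows; border pick-up 75 stitches.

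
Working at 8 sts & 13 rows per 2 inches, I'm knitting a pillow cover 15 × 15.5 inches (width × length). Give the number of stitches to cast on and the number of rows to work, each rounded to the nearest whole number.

Cast on 60 stitches and work 101 rows.

Stitch gauge = 8/2 = 4 sts/in; 15 × 4 = 60.00 → 60 sts.
Row gauge = 13/2 = 6.5 rows/in; 15.5 × 6.5 = 100.75 → 101 rows.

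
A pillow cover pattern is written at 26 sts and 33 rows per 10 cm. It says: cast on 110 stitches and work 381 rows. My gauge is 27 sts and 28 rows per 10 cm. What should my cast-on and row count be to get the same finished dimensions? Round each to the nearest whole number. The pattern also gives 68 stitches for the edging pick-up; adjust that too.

Stitches: 110 × 27/26 = 114.23 → 114.
Rows: 381 × 28/33 = 323.27 → 323.
edging pick-up: 68 × 27/26 = 70.62 → 71.

Cast on 114 stitches; work 323 rows; edging pick-up 71 stitches.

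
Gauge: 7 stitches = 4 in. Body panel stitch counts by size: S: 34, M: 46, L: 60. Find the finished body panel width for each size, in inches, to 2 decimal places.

S 19.43 inches; M 26.29 inches; L 34.29 inches.

7/4 = 1.75 sts per in.
S: 34 / 1.75 = 19.429 → 19.43 in.
M: 46 / 1.75 = 26.286 → 26.29 in.
L: 60 / 1.75 = 34.286 → 34.29 in.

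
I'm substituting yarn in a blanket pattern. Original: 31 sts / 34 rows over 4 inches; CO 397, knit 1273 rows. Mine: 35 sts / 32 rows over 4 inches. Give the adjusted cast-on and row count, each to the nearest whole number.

Cast on 448 stitches; work 1198 rows.

Stitches: 397 × 35/31 = 448.23 → 448.
Rows: 1273 × 32/34 = 1198.12 → 1198.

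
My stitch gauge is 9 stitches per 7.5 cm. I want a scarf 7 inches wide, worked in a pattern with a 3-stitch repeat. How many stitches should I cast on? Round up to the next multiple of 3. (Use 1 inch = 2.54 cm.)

7 in = 7 × 2.54 = 17.78 cm.
9 / 7.5 = 1.2 sts/cm.
17.78 × 1.2 = 21.34 sts.
→ 24.

CO 24 sts.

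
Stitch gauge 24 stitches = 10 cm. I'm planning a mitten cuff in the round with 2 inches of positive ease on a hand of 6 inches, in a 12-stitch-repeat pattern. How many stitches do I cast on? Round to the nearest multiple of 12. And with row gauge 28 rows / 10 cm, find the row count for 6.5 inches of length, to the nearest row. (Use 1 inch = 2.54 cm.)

Finished = 6 + 2 = 8 inches.
8 inches × 2.54 = 20.32 cm.
24/10 = 2.4 sts per cm; 20.32 × 2.4 = 48.77 sts.
Nearest multiple of 12 → 48.
6.5 inches = 16.51 cm; × 2.8 = 46.23 → 46 rows.

Cast on 48 stitches; work 46 rows.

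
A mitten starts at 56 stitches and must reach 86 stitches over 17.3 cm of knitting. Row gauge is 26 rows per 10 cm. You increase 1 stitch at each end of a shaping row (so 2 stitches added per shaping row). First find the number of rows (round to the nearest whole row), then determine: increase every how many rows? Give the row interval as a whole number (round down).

Increase every 3rd row.

Rows = 17.3 × 2.6 = 45.0 → 45 rows.
Stitches to add: 30 → 15 shaping rows (at 2 st each).
45 / 15 = 3.00 → every 3 rows.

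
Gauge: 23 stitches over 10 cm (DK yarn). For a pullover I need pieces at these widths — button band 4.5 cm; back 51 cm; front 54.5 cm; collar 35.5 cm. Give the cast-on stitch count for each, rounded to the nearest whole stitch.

button band 10; back 117; front 125; collar 82.

Rate = 23/10 = 2.3 sts per cm.
button band: 4.5 × 2.3 = 10.35 → 10.
back: 51 × 2.3 = 117.30 → 117.
front: 54.5 × 2.3 = 125.35 → 125.
collar: 35.5 × 2.3 = 81.65 → 82.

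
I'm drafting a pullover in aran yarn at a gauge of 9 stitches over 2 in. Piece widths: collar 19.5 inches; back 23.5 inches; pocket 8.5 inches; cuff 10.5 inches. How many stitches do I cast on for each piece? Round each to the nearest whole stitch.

Rate = 9/2 = 4.5 sts per in.
collar: 19.5 × 4.5 = 87.75 → 88.
back: 23.5 × 4.5 = 105.75 → 106.
pocket: 8.5 × 4.5 = 38.25 → 38.
cuff: 10.5 × 4.5 = 47.25 → 47.

collar 88; back 106; pocket 38; cuff 47.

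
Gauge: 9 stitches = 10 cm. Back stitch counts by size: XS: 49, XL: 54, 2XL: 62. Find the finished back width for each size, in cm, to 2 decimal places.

9/10 = 0.9 sts per cm.
XS: 49 / 0.9 = 54.444 → 54.44 cm.
XL: 54 / 0.9 = 60.000 → 60.00 cm.
2XL: 62 / 0.9 = 68.889 → 68.89 cm.

XS 54.44 cm; XL 60.00 cm; 2XL 68.89 cm.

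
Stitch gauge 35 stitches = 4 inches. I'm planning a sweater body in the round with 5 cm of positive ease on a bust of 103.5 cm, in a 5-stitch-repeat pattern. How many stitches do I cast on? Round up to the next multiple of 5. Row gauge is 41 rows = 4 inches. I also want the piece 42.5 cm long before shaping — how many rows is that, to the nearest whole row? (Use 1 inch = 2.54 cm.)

Cast on 375 stitches; work 172 rows.

Finished = 103.5 + 5 = 108.5 cm.
108.5 cm × 1/2.54 = 42.72 inches.
35/4 = 8.75 sts per in; 42.72 × 8.75 = 373.77 sts.
Next multiple of 5 → 375.
42.5 cm = 16.73 inches; × 10.25 = 171.51 → 172 rows.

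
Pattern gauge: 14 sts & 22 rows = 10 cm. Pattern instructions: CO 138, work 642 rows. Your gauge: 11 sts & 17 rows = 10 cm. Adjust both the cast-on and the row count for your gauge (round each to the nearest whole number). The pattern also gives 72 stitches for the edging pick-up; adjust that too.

Cast on 108 stitches; work 496 rows; edging pick-up 57 stitches.

Stitches: 138 × 11/14 = 108.43 → 108.
Rows: 642 × 17/22 = 496.09 → 496.
edging pick-up: 72 × 11/14 = 56.57 → 57.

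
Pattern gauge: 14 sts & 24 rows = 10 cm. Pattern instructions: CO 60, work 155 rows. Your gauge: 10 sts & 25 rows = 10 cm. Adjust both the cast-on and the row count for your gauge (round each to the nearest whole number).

Stitches: 60 × 10/14 = 42.86 → 43.
Rows: 155 × 25/24 = 161.46 → 161.

Cast on 43 stitches; work 161 rows.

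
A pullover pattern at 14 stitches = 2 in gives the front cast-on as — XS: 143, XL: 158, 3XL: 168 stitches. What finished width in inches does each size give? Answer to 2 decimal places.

14/2 = 7 sts per in.
XS: 143 / 7 = 20.429 → 20.43 in.
XL: 158 / 7 = 22.571 → 22.57 in.
3XL: 168 / 7 = 24.000 → 24.00 in.

XS 20.43 inches; XL 22.57 inches; 3XL 24.00 inches.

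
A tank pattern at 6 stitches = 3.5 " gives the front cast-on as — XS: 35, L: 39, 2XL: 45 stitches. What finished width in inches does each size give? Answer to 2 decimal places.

XS 20.42 inches; L 22.75 inches; 2XL 26.25 inches.

6/3.5 = 1.714 sts per in.
XS: 35 / 1.714 = 20.417 → 20.42 in.
L: 39 / 1.714 = 22.750 → 22.75 in.
2XL: 45 / 1.714 = 26.250 → 26.25 in.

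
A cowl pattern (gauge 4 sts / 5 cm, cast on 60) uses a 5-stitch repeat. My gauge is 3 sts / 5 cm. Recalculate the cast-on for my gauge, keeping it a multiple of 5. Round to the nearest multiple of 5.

60 × 3 / 4 = 45.00.
Nearest multiple of 5: 45.

Cast on 45 stitches.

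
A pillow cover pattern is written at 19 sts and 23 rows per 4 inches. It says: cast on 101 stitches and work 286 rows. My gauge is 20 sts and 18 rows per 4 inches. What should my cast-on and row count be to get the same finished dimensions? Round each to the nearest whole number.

Cast on 106 stitches; work 224 rows.

Stitches: 101 × 20/19 = 106.32 → 106.
Rows: 286 × 18/23 = 223.83 → 224.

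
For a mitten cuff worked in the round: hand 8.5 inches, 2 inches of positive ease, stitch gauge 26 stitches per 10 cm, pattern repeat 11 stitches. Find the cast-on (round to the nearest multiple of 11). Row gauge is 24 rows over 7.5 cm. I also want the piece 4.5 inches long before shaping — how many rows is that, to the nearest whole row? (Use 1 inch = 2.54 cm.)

Finished = 8.5 + 2 = 10.5 inches.
10.5 inches × 2.54 = 26.67 cm.
26/10 = 2.6 sts per cm; 26.67 × 2.6 = 69.34 sts.
Nearest multiple of 11 → 66.
4.5 inches = 11.43 cm; × 3.2 = 36.58 → 37 rows.

Cast on 66 stitches; work 37 rows.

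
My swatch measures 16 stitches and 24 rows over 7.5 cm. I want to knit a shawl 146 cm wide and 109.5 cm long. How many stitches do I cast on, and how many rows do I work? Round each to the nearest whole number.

Stitch gauge = 16/7.5 = 2.133 sts/cm; 146 × 2.133 = 311.47 → 311 sts.
Row gauge = 24/7.5 = 3.2 rows/cm; 109.5 × 3.2 = 350.40 → 350 rows.

Cast on 311 stitches and work 350 rows.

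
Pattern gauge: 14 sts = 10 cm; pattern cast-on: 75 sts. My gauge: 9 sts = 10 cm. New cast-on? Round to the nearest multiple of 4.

Scale factor = 9 / 14 = 0.643.
75 × 9 / 14 = 48.21 sts.
→ 48 sts.

Cast on 48 stitches.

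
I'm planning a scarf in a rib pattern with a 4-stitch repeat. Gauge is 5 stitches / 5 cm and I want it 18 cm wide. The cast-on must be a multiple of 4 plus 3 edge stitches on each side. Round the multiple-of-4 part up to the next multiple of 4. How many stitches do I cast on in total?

5 / 5 = 1 sts per cm.
18 × 1 = 18.00 sts.
Less 6 edge sts → 12.00 for the repeat.
Next multiple of 4: 12.
Add back 6 edge sts → 18.

Cast on 18 stitches.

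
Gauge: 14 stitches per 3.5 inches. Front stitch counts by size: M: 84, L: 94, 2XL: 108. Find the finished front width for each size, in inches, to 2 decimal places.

14/3.5 = 4 sts per in.
M: 84 / 4 = 21.000 → 21.00 in.
L: 94 / 4 = 23.500 → 23.50 in.
2XL: 108 / 4 = 27.000 → 27.00 in.

M 21.00 inches; L 23.50 inches; 2XL 27.00 inches.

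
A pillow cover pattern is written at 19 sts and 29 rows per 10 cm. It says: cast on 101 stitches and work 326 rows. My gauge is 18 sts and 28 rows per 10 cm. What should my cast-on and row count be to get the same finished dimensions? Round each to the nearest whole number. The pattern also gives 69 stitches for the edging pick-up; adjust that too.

Cast on 96 stitches; work 315 rows; edging pick-up 65 stitches.

Stitches: 101 × 18/19 = 95.68 → 96.
Rows: 326 × 28/29 = 314.76 → 315.
edging pick-up: 69 × 18/19 = 65.37 → 65.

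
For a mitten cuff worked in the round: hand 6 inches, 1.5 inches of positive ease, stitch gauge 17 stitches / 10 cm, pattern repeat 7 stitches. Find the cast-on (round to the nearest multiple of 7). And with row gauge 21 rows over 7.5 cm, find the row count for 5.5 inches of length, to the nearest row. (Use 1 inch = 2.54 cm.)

Finished = 6 + 1.5 = 7.5 inches.
7.5 inches × 2.54 = 19.05 cm.
17/10 = 1.7 sts per cm; 19.05 × 1.7 = 32.38 sts.
Nearest multiple of 7 → 35.
5.5 inches = 13.97 cm; × 2.8 = 39.12 → 39 rows.

Cast on 35 stitches; work 39 rows.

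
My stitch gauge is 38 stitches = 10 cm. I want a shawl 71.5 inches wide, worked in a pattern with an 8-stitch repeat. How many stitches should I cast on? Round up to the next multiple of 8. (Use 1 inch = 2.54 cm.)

CO 696 sts.

71.5 in = 71.5 × 2.54 = 181.61 cm.
38 / 10 = 3.8 sts/cm.
181.61 × 3.8 = 690.12 sts.
→ 696.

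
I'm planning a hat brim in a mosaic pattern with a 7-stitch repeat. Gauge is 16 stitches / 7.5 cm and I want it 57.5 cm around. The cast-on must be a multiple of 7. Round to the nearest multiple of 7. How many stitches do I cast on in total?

126 stitches.

16 / 7.5 = 2.133 sts per cm.
57.5 × 2.133 = 122.67 sts.
Nearest multiple of 7: 126.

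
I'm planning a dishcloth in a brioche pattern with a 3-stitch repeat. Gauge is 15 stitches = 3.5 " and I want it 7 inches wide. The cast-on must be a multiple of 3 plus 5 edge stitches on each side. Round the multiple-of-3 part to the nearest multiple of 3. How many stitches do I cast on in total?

15 / 3.5 = 4.286 sts per inch.
7 × 4.286 = 30.00 sts.
Less 10 edge sts → 20.00 for the repeat.
Nearest multiple of 3: 21.
Add back 10 edge sts → 31.

CO 31 sts.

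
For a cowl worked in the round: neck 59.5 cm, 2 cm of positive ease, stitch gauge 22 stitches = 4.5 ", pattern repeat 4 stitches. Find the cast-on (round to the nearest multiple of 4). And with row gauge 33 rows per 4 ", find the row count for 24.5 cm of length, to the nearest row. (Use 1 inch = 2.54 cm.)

Finished = 59.5 + 2 = 61.5 cm.
61.5 cm × 1/2.54 = 24.21 inches.
22/4.5 = 4.889 sts per in; 24.21 × 4.889 = 118.37 sts.
Nearest multiple of 4 → 120.
24.5 cm = 9.65 inches; × 8.25 = 79.58 → 80 rows.

Cast on 120 stitches; work 80 rows.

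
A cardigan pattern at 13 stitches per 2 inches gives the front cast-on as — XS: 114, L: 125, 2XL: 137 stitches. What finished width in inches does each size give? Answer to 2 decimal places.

13/2 = 6.5 sts per in.
XS: 114 / 6.5 = 17.538 → 17.54 in.
L: 125 / 6.5 = 19.231 → 19.23 in.
2XL: 137 / 6.5 = 21.077 → 21.08 in.

XS 17.54 inches; L 19.23 inches; 2XL 21.08 inches.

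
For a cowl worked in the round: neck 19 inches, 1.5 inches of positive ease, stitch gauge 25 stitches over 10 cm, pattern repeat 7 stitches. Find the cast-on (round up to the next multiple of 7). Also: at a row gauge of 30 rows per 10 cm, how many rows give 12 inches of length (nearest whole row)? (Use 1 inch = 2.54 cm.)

Finished = 19 + 1.5 = 20.5 inches.
20.5 inches × 2.54 = 52.07 cm.
25/10 = 2.5 sts per cm; 52.07 × 2.5 = 130.18 sts.
Next multiple of 7 → 133.
12 inches = 30.48 cm; × 3 = 91.44 → 91 rows.

Cast on 133 stitches; work 91 rows.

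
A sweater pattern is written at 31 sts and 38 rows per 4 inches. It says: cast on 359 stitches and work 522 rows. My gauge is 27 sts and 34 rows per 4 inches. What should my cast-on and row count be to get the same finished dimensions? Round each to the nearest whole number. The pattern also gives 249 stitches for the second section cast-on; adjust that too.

Cast on 313 stitches; work 467 rows; second section cast-on 217 stitches.

Stitches: 359 × 27/31 = 312.68 → 313.
Rows: 522 × 34/38 = 467.05 → 467.
second section cast-on: 249 × 27/31 = 216.87 → 217.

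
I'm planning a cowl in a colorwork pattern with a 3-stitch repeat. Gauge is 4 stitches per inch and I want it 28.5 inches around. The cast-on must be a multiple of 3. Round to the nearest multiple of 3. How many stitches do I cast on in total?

4 / 1 = 4 sts per inch.
28.5 × 4 = 114.00 sts.
Nearest multiple of 3: 114.

CO 114 sts.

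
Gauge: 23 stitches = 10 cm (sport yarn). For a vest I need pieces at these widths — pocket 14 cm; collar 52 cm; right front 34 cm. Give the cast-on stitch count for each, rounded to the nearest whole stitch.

Rate = 23/10 = 2.3 sts per cm.
pocket: 14 × 2.3 = 32.20 → 32.
collar: 52 × 2.3 = 119.60 → 120.
right front: 34 × 2.3 = 78.20 → 78.

pocket 32; collar 120; right front 78.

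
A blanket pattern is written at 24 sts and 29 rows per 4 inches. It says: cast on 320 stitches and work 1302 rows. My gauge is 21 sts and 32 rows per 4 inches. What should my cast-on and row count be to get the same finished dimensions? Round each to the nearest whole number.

Cast on 280 stitches; work 1437 rows.

Stitches: 320 × 21/24 = 280.00 → 280.
Rows: 1302 × 32/29 = 1436.69 → 1437.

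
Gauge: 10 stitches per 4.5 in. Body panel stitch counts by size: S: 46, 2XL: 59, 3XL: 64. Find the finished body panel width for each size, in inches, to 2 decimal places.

S 20.70 inches; 2XL 26.55 inches; 3XL 28.80 inches.

10/4.5 = 2.222 sts per in.
S: 46 / 2.222 = 20.700 → 20.70 in.
2XL: 59 / 2.222 = 26.550 → 26.55 in.
3XL: 64 / 2.222 = 28.800 → 28.80 in.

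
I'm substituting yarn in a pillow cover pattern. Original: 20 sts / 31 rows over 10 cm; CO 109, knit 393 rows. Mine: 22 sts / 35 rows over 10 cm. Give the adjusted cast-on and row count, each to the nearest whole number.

Stitches: 109 × 22/20 = 119.90 → 120.
Rows: 393 × 35/31 = 443.71 → 444.

Cast on 120 stitches; work 444 rows.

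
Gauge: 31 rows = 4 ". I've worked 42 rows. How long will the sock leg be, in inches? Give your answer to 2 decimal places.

5.42 inches.

31 rows / 4 inch = 7.75 rows per inch.
42 / 7.75 = 5.419 inches.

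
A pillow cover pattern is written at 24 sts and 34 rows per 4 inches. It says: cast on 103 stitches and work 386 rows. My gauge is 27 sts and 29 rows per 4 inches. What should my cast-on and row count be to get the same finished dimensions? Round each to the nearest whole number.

Cast on 116 stitches; work 329 rows.

Stitches: 103 × 27/24 = 115.88 → 116.
Rows: 386 × 29/34 = 329.24 → 329.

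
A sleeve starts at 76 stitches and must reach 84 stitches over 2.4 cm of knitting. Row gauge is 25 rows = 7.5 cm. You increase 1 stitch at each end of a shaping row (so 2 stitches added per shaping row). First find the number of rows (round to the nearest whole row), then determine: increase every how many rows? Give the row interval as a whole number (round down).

Rows = 2.4 × 3.333 = 8.0 → 8 rows.
Stitches to add: 8 → 4 shaping rows (at 2 st each).
8 / 4 = 2.00 → every 2 rows.

Increase every 2nd row.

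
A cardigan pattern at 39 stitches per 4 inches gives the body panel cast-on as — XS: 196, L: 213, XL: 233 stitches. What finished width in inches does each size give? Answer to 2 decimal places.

XS 20.10 inches; L 21.85 inches; XL 23.90 inches.

39/4 = 9.75 sts per in.
XS: 196 / 9.75 = 20.103 → 20.10 in.
L: 213 / 9.75 = 21.846 → 21.85 in.
XL: 233 / 9.75 = 23.897 → 23.90 in.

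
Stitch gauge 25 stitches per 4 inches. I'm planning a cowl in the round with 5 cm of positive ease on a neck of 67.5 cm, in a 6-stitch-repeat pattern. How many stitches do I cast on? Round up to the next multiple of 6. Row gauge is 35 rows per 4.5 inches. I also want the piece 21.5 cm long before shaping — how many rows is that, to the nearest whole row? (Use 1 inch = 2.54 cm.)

Cast on 180 stitches; work 66 rows.

Finished = 67.5 + 5 = 72.5 cm.
72.5 cm × 1/2.54 = 28.54 inches.
25/4 = 6.25 sts per in; 28.54 × 6.25 = 178.40 sts.
Next multiple of 6 → 180.
21.5 cm = 8.46 inches; × 7.778 = 65.84 → 66 rows.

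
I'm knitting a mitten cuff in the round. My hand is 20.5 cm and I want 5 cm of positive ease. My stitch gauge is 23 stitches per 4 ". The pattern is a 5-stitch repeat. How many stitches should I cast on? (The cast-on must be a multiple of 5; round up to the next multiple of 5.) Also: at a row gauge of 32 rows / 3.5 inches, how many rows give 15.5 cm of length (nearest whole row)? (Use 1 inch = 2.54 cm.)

Cast on 60 stitches; work 56 rows.

Finished = 20.5 + 5 = 25.5 cm.
25.5 cm × 1/2.54 = 10.04 inches.
23/4 = 5.75 sts per in; 10.04 × 5.75 = 57.73 sts.
Next multiple of 5 → 60.
15.5 cm = 6.10 inches; × 9.143 = 55.79 → 56 rows.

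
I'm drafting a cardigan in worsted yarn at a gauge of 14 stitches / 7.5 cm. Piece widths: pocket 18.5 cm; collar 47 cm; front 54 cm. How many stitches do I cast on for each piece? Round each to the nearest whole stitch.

pocket 35; collar 88; front 101.

Rate = 14/7.5 = 1.867 sts per cm.
pocket: 18.5 × 1.867 = 34.53 → 35.
collar: 47 × 1.867 = 87.73 → 88.
front: 54 × 1.867 = 100.80 → 101.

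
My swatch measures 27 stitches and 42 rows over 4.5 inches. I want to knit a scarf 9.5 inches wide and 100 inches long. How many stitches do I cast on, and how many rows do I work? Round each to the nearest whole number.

Cast on 57 stitches and work 933 rows.

Stitch gauge = 27/4.5 = 6 sts/in; 9.5 × 6 = 57.00 → 57 sts.
Row gauge = 42/4.5 = 9.333 rows/in; 100 × 9.333 = 933.33 → 933 rows.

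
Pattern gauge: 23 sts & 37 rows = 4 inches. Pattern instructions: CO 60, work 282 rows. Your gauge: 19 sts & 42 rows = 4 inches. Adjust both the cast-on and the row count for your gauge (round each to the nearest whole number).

Cast on 50 stitches; work 320 rows.

Stitches: 60 × 19/23 = 49.57 → 50.
Rows: 282 × 42/37 = 320.11 → 320.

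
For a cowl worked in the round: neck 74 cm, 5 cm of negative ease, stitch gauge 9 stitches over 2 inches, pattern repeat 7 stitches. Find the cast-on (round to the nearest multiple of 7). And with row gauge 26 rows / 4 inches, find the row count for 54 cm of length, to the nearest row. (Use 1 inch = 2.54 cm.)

Finished = 74 − 5 = 69 cm.
69 cm × 1/2.54 = 27.17 inches.
9/2 = 4.5 sts per in; 27.17 × 4.5 = 122.24 sts.
Nearest multiple of 7 → 119.
54 cm = 21.26 inches; × 6.5 = 138.19 → 138 rows.

Cast on 119 stitches; work 138 rows.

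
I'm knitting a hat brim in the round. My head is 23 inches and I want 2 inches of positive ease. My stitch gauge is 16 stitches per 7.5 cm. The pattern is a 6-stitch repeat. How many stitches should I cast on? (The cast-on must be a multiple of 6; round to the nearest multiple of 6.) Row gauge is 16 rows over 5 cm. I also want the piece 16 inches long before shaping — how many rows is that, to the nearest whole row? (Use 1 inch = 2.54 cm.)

Cast on 138 stitches; work 130 rows.

Finished = 23 + 2 = 25 inches.
25 inches × 2.54 = 63.50 cm.
16/7.5 = 2.133 sts per cm; 63.50 × 2.133 = 135.47 sts.
Nearest multiple of 6 → 138.
16 inches = 40.64 cm; × 3.2 = 130.05 → 130 rows.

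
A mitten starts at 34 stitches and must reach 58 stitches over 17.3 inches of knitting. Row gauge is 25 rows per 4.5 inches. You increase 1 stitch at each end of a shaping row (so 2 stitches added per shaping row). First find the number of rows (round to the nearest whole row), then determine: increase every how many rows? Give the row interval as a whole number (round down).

Rows = 17.3 × 5.556 = 96.1 → 96 rows.
Stitches to add: 24 → 12 shaping rows (at 2 st each).
96 / 12 = 8.00 → every 8 rows.

Increase every 8th row.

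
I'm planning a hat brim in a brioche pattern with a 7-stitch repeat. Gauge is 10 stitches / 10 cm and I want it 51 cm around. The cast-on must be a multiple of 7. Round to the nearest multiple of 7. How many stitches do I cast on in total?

Cast on 49 stitches.

10 / 10 = 1 sts per cm.
51 × 1 = 51.00 sts.
Nearest multiple of 7: 49.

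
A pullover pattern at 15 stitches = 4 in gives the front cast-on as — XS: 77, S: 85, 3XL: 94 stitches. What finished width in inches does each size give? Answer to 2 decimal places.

XS 20.53 inches; S 22.67 inches; 3XL 25.07 inches.

15/4 = 3.75 sts per in.
XS: 77 / 3.75 = 20.533 → 20.53 in.
S: 85 / 3.75 = 22.667 → 22.67 in.
3XL: 94 / 3.75 = 25.067 → 25.07 in.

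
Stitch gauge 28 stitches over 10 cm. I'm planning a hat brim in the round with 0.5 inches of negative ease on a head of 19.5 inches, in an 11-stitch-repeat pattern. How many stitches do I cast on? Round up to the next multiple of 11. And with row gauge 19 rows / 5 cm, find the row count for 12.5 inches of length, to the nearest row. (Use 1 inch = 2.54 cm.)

Cast on 143 stitches; work 121 rows.

Finished = 19.5 − 0.5 = 19 inches.
19 inches × 2.54 = 48.26 cm.
28/10 = 2.8 sts per cm; 48.26 × 2.8 = 135.13 sts.
Next multiple of 11 → 143.
12.5 inches = 31.75 cm; × 3.8 = 120.65 → 121 rows.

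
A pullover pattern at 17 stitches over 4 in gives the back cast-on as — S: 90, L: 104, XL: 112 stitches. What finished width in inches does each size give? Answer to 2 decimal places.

S 21.18 inches; L 24.47 inches; XL 26.35 inches.

17/4 = 4.25 sts per in.
S: 90 / 4.25 = 21.176 → 21.18 in.
L: 104 / 4.25 = 24.471 → 24.47 in.
XL: 112 / 4.25 = 26.353 → 26.35 in.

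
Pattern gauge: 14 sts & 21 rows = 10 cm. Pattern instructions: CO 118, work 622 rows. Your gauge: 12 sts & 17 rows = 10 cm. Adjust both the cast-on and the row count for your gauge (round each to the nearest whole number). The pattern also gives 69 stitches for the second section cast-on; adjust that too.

Cast on 101 stitches; work 504 rows; second section cast-on 59 stitches.

Stitches: 118 × 12/14 = 101.14 → 101.
Rows: 622 × 17/21 = 503.52 → 504.
second section cast-on: 69 × 12/14 = 59.14 → 59.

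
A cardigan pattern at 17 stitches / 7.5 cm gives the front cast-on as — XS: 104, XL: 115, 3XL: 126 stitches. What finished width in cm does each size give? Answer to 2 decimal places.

17/7.5 = 2.267 sts per cm.
XS: 104 / 2.267 = 45.882 → 45.88 cm.
XL: 115 / 2.267 = 50.735 → 50.74 cm.
3XL: 126 / 2.267 = 55.588 → 55.59 cm.

XS 45.88 cm; XL 50.74 cm; 3XL 55.59 cm.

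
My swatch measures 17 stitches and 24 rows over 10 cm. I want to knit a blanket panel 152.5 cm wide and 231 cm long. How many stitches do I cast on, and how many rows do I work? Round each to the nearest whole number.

Stitch gauge = 17/10 = 1.7 sts/cm; 152.5 × 1.7 = 259.25 → 259 sts.
Row gauge = 24/10 = 2.4 rows/cm; 231 × 2.4 = 554.40 → 554 rows.

Cast on 259 stitches and work 554 rows.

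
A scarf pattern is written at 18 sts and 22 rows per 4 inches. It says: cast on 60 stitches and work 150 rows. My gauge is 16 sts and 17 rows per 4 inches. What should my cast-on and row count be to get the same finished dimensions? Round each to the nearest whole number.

Stitches: 60 × 16/18 = 53.33 → 53.
Rows: 150 × 17/22 = 115.91 → 116.

Cast on 53 stitches; work 116 rows.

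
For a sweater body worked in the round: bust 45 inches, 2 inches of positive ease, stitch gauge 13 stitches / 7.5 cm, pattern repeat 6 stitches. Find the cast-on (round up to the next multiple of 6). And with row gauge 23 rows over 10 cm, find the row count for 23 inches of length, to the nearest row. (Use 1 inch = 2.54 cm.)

Finished = 45 + 2 = 47 inches.
47 inches × 2.54 = 119.38 cm.
13/7.5 = 1.733 sts per cm; 119.38 × 1.733 = 206.93 sts.
Next multiple of 6 → 210.
23 inches = 58.42 cm; × 2.3 = 134.37 → 134 rows.

Cast on 210 stitches; work 134 rows.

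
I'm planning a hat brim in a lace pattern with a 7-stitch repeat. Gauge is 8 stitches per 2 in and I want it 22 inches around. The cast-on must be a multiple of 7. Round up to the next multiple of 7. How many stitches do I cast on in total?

Cast on 91 stitches.

8 / 2 = 4 sts per inch.
22 × 4 = 88.00 sts.
Next multiple of 7: 91.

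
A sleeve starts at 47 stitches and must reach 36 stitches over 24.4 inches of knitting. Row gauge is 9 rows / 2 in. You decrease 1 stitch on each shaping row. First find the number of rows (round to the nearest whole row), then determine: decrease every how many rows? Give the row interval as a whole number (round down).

Rows = 24.4 × 4.5 = 109.8 → 110 rows.
Stitches to remove: 11 → 11 shaping rows (at 1 st each).
110 / 11 = 10.00 → every 10 rows.

Decrease every 10th row.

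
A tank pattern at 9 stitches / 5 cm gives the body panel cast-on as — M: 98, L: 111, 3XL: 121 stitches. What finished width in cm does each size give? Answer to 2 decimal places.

9/5 = 1.8 sts per cm.
M: 98 / 1.8 = 54.444 → 54.44 cm.
L: 111 / 1.8 = 61.667 → 61.67 cm.
3XL: 121 / 1.8 = 67.222 → 67.22 cm.

M 54.44 cm; L 61.67 cm; 3XL 67.22 cm.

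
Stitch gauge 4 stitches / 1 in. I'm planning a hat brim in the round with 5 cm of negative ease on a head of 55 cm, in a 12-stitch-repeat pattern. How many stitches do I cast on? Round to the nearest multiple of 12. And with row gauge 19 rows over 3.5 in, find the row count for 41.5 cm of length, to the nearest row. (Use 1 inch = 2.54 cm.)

Cast on 84 stitches; work 89 rows.

Finished = 55 − 5 = 50 cm.
50 cm × 1/2.54 = 19.69 inches.
4/1 = 4 sts per in; 19.69 × 4 = 78.74 sts.
Nearest multiple of 12 → 84.
41.5 cm = 16.34 inches; × 5.429 = 88.70 → 89 rows.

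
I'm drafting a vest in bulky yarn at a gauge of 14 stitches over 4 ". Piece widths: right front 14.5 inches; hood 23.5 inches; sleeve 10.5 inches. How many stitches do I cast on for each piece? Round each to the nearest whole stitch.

right front 51; hood 82; sleeve 37.

Rate = 14/4 = 3.5 sts per in.
right front: 14.5 × 3.5 = 50.75 → 51.
hood: 23.5 × 3.5 = 82.25 → 82.
sleeve: 10.5 × 3.5 = 36.75 → 37.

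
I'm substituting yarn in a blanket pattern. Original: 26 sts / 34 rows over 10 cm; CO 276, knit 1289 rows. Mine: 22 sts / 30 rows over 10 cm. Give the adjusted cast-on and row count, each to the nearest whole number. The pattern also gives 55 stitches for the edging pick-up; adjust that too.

Cast on 234 stitches; work 1137 rows; edging pick-up 47 stitches.

Stitches: 276 × 22/26 = 233.54 → 234.
Rows: 1289 × 30/34 = 1137.35 → 1137.
edging pick-up: 55 × 22/26 = 46.54 → 47.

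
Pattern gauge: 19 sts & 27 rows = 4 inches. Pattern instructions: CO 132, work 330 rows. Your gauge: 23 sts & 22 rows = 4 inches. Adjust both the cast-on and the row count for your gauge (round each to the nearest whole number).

Stitches: 132 × 23/19 = 159.79 → 160.
Rows: 330 × 22/27 = 268.89 → 269.

Cast on 160 stitches; work 269 rows.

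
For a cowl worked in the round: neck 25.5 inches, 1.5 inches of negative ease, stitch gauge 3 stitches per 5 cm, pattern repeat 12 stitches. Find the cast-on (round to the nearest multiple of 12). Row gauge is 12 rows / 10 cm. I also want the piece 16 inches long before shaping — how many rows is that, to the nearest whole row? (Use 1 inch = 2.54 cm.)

Finished = 25.5 − 1.5 = 24 inches.
24 inches × 2.54 = 60.96 cm.
3/5 = 0.6 sts per cm; 60.96 × 0.6 = 36.58 sts.
Nearest multiple of 12 → 36.
16 inches = 40.64 cm; × 1.2 = 48.77 → 49 rows.

Cast on 36 stitches; work 49 rows.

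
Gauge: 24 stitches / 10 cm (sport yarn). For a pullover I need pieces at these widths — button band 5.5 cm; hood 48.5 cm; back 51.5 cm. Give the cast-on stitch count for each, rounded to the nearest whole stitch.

Rate = 24/10 = 2.4 sts per cm.
button band: 5.5 × 2.4 = 13.20 → 13.
hood: 48.5 × 2.4 = 116.40 → 116.
back: 51.5 × 2.4 = 123.60 → 124.

button band 13; hood 116; back 124.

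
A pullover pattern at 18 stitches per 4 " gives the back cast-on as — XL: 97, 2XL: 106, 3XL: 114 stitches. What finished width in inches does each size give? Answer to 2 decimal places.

18/4 = 4.5 sts per in.
XL: 97 / 4.5 = 21.556 → 21.56 in.
2XL: 106 / 4.5 = 23.556 → 23.56 in.
3XL: 114 / 4.5 = 25.333 → 25.33 in.

XL 21.56 inches; 2XL 23.56 inches; 3XL 25.33 inches.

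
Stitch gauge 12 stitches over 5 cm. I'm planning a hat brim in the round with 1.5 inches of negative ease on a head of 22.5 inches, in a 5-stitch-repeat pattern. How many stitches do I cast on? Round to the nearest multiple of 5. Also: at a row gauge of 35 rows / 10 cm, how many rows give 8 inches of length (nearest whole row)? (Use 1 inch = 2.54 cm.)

Finished = 22.5 − 1.5 = 21 inches.
21 inches × 2.54 = 53.34 cm.
12/5 = 2.4 sts per cm; 53.34 × 2.4 = 128.02 sts.
Nearest multiple of 5 → 130.
8 inches = 20.32 cm; × 3.5 = 71.12 → 71 rows.

Cast on 130 stitches; work 71 rows.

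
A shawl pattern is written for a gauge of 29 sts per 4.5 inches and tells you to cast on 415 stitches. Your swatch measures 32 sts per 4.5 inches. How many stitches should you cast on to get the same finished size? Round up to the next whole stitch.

Scale factor = 32 / 29 = 1.103.
415 × 32 / 29 = 457.93 sts.
→ 458 sts.

Cast on 458 stitches.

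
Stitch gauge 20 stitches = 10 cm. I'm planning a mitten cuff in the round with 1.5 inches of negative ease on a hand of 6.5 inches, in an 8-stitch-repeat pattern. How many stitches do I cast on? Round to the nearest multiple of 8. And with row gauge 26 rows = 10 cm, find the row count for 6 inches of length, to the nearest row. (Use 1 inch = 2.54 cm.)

Finished = 6.5 − 1.5 = 5 inches.
5 inches × 2.54 = 12.70 cm.
20/10 = 2 sts per cm; 12.70 × 2 = 25.40 sts.
Nearest multiple of 8 → 24.
6 inches = 15.24 cm; × 2.6 = 39.62 → 40 rows.

Cast on 24 stitches; work 40 rows.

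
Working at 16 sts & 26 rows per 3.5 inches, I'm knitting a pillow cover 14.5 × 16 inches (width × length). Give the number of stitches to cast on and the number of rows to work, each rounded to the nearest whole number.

Cast on 66 stitches and work 119 rows.

Stitch gauge = 16/3.5 = 4.571 sts/in; 14.5 × 4.571 = 66.29 → 66 sts.
Row gauge = 26/3.5 = 7.429 rows/in; 16 × 7.429 = 118.86 → 119 rows.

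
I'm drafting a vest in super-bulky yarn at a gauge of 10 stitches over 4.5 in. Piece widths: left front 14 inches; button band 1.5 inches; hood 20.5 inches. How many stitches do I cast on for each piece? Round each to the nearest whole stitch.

left front 31; button band 3; hood 46.

Rate = 10/4.5 = 2.222 sts per in.
left front: 14 × 2.222 = 31.11 → 31.
button band: 1.5 × 2.222 = 3.33 → 3.
hood: 20.5 × 2.222 = 45.56 → 46.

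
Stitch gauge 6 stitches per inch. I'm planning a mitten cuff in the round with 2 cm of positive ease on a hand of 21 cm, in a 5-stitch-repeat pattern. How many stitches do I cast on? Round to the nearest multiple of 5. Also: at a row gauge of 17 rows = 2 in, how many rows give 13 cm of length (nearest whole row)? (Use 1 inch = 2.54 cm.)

Finished = 21 + 2 = 23 cm.
23 cm × 1/2.54 = 9.06 inches.
6/1 = 6 sts per in; 9.06 × 6 = 54.33 sts.
Nearest multiple of 5 → 55.
13 cm = 5.12 inches; × 8.5 = 43.50 → 44 rows.

Cast on 55 stitches; work 44 rows.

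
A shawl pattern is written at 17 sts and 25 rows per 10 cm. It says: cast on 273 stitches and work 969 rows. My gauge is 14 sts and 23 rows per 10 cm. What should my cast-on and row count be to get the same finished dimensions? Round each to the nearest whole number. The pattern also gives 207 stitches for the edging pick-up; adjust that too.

Cast on 225 stitches; work 891 rows; edging pick-up 170 stitches.

Stitches: 273 × 14/17 = 224.82 → 225.
Rows: 969 × 23/25 = 891.48 → 891.
edging pick-up: 207 × 14/17 = 170.47 → 170.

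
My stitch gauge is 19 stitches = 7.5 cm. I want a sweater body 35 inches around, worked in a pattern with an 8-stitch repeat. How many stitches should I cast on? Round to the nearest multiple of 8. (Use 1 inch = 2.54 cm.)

Cast on 224 stitches.

35 in = 35 × 2.54 = 88.90 cm.
19 / 7.5 = 2.533 sts/cm.
88.90 × 2.533 = 225.21 sts.
→ 224.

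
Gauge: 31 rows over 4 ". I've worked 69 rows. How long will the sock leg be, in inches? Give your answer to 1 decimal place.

31 rows / 4 inch = 7.75 rows per inch.
69 / 7.75 = 8.90 inches.

8.9 inches.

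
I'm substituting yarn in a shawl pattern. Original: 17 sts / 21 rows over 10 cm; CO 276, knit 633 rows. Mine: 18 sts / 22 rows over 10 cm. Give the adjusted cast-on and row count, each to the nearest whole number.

Cast on 292 stitches; work 663 rows.

Stitches: 276 × 18/17 = 292.24 → 292.
Rows: 633 × 22/21 = 663.14 → 663.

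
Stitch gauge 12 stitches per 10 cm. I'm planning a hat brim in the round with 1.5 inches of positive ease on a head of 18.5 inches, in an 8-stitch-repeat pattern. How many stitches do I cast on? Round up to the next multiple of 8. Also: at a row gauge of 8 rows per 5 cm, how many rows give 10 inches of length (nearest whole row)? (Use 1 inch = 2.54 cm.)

Cast on 64 stitches; work 41 rows.

Finished = 18.5 + 1.5 = 20 inches.
20 inches × 2.54 = 50.80 cm.
12/10 = 1.2 sts per cm; 50.80 × 1.2 = 60.96 sts.
Next multiple of 8 → 64.
10 inches = 25.40 cm; × 1.6 = 40.64 → 41 rows.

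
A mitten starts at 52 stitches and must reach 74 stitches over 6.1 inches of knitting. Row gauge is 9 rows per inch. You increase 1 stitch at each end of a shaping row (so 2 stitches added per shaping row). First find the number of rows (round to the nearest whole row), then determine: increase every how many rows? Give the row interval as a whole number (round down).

Increase every 5th row.

Rows = 6.1 × 9 = 54.9 → 55 rows.
Stitches to add: 22 → 11 shaping rows (at 2 st each).
55 / 11 = 5.00 → every 5 rows.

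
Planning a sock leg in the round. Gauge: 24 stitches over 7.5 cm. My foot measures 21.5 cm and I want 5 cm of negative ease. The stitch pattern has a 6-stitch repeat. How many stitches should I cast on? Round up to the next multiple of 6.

Finished = 21.5 − 5 = 16.5 cm.
24 / 7.5 = 3.2 sts/cm.
16.5 × 3.2 = 52.80 sts.
Next multiple of 6: 54.

54 stitches.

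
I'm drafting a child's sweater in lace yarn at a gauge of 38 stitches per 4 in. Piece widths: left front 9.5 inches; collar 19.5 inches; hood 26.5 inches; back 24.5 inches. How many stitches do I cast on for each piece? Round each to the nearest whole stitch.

Rate = 38/4 = 9.5 sts per in.
left front: 9.5 × 9.5 = 90.25 → 90.
collar: 19.5 × 9.5 = 185.25 → 185.
hood: 26.5 × 9.5 = 251.75 → 252.
back: 24.5 × 9.5 = 232.75 → 233.

left front 90; collar 185; hood 252; back 233.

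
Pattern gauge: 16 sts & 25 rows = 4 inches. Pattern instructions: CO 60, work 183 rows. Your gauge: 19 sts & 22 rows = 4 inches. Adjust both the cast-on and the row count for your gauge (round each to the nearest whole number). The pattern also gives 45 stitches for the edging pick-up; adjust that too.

Cast on 71 stitches; work 161 rows; edging pick-up 53 stitches.

Stitches: 60 × 19/16 = 71.25 → 71.
Rows: 183 × 22/25 = 161.04 → 161.
edging pick-up: 45 × 19/16 = 53.44 → 53.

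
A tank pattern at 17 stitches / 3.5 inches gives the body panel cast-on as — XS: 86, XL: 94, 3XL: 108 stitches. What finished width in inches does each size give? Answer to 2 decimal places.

17/3.5 = 4.857 sts per in.
XS: 86 / 4.857 = 17.706 → 17.71 in.
XL: 94 / 4.857 = 19.353 → 19.35 in.
3XL: 108 / 4.857 = 22.235 → 22.24 in.

XS 17.71 inches; XL 19.35 inches; 3XL 22.24 inches.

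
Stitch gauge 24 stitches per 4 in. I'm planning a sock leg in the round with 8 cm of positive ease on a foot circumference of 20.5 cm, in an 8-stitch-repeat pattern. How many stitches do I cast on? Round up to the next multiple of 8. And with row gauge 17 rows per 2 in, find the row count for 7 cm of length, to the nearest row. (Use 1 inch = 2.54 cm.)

Cast on 72 stitches; work 23 rows.

Finished = 20.5 + 8 = 28.5 cm.
28.5 cm × 1/2.54 = 11.22 inches.
24/4 = 6 sts per in; 11.22 × 6 = 67.32 sts.
Next multiple of 8 → 72.
7 cm = 2.76 inches; × 8.5 = 23.43 → 23 rows.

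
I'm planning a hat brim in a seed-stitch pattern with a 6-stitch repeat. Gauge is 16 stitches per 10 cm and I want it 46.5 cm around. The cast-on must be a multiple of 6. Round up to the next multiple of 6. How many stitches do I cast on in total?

16 / 10 = 1.6 sts per cm.
46.5 × 1.6 = 74.40 sts.
Next multiple of 6: 78.

CO 78 sts.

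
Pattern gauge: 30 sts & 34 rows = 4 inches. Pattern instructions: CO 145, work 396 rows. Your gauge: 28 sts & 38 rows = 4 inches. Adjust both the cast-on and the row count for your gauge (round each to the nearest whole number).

Cast on 135 stitches; work 443 rows.

Stitches: 145 × 28/30 = 135.33 → 135.
Rows: 396 × 38/34 = 442.59 → 443.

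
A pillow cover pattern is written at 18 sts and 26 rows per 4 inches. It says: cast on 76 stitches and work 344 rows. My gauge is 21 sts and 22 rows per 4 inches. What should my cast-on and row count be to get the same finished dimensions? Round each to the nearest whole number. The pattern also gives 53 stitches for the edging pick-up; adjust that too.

Stitches: 76 × 21/18 = 88.67 → 89.
Rows: 344 × 22/26 = 291.08 → 291.
edging pick-up: 53 × 21/18 = 61.83 → 62.

Cast on 89 stitches; work 291 rows; edging pick-up 62 stitches.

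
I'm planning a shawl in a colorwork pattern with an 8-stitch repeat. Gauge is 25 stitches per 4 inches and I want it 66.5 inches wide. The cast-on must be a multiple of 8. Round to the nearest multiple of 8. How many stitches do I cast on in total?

25 / 4 = 6.25 sts per inch.
66.5 × 6.25 = 415.62 sts.
Nearest multiple of 8: 416.

CO 416 sts.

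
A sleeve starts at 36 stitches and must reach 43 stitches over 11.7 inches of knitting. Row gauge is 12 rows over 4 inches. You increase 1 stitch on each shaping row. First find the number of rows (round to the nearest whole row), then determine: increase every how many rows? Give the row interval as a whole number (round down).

Rows = 11.7 × 3 = 35.1 → 35 rows.
Stitches to add: 7 → 7 shaping rows (at 1 st each).
35 / 7 = 5.00 → every 5 rows.

Increase every 5th row.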